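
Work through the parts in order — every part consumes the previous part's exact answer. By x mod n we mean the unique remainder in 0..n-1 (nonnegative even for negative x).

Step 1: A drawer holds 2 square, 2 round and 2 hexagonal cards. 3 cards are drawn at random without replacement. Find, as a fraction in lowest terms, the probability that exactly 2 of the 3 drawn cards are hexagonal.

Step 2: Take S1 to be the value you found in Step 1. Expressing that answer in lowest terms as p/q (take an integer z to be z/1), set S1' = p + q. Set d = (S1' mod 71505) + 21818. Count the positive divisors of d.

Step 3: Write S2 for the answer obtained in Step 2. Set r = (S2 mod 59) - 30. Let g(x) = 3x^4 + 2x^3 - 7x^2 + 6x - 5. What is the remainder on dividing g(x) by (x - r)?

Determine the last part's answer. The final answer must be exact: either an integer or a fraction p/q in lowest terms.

-13

Step 1: total draws C(6,3) = 20; favorable C(2,2)*C(4,1) = 4; P = 1/5; answer 1/5
Step 2: S1 = 1/5; threaded value p + q = 6; d = 21824; 21824 = 2^6 * 11 * 31; number of divisors = (6+1) * (1+1) * (1+1) = 28; answer 28
Step 3: S2 = 28; r = -2; remainder = value at the root: 3*(-2)^4 + 2*(-2)^3 - 7*(-2)^2 + 6*(-2)^1 - 5 = (48) + (-16) + (-28) + (-12) + (-5) = -13; answer -13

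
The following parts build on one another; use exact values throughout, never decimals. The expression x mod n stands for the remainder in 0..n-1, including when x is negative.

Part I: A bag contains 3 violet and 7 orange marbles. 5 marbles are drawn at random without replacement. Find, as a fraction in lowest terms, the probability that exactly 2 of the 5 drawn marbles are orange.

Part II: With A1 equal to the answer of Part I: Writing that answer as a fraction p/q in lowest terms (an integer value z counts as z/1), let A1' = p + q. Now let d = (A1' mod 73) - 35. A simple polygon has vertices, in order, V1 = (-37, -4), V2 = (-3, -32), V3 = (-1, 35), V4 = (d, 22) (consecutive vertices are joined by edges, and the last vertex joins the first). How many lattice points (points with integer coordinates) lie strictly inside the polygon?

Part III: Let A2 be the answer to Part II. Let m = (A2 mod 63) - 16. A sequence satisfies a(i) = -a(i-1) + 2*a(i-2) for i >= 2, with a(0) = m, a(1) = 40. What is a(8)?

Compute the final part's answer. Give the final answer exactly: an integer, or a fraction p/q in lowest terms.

Part I: total draws C(10,5) = 252; favorable C(7,2)*C(3,3) = 21; P = 1/12; answer 1/12
Part II: A1 = 1/12; threaded value p + q = 13; d = -22; cross terms: (-37*-32 - -3*-4)=1172, (-3*35 - -1*-32)=-137, (-1*22 - -22*35)=748, (-22*-4 - -37*22)=902; twice the area = |2685| = 2685; area = 2685/2; boundary points = 2 + 1 + 1 + 1 = 5; strictly interior points = area - boundary/2 + 1 = 1341; answer 1341
Part III: A2 = 1341; m = 2; a(2) = -1*(40) + 2*(2) = -36; iterating: a(2)=-36, a(3)=116, a(4)=-188, a(5)=420, a(6)=-796, a(7)=1636, a(8)=-3228; answer -3228

-3228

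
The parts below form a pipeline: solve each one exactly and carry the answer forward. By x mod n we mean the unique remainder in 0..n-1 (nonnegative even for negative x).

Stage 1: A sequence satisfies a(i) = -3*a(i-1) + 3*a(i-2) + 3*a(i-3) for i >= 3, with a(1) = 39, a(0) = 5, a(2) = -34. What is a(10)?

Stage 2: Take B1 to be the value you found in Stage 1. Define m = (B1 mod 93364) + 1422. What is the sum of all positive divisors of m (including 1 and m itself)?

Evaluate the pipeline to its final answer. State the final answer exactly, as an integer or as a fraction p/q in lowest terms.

Stage 1: a(3) = -3*(-34) + 3*(39) + 3*(5) = 234; iterating: a(3)=234, a(4)=-687, a(5)=2661, a(6)=-9342, a(7)=33948, a(8)=-121887, a(9)=439479, a(10)=-1582254; answer -1582254
Stage 2: B1 = -1582254; m = 6356; 6356 = 2^2 * 7 * 227; sigma = (1 + 2 + 4) * (1 + 7) * (1 + 227) = 7 * 8 * 228 = 12768; answer 12768

12768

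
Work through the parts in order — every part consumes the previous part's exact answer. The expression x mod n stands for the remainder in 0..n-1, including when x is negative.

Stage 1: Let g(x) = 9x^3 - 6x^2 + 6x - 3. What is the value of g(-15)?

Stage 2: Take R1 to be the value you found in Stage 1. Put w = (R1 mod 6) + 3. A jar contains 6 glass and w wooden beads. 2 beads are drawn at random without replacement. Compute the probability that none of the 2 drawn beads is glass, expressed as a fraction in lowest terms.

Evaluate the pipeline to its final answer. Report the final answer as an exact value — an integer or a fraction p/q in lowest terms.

Stage 1: 9*(-15)^3 - 6*(-15)^2 + 6*(-15)^1 - 3 = (-30375) + (-1350) + (-90) + (-3) = -31818; answer -31818
Stage 2: R1 = -31818; w = 3; total draws C(9,2) = 36; favorable C(3,2) = 3; P = 1/12; answer 1/12

1/12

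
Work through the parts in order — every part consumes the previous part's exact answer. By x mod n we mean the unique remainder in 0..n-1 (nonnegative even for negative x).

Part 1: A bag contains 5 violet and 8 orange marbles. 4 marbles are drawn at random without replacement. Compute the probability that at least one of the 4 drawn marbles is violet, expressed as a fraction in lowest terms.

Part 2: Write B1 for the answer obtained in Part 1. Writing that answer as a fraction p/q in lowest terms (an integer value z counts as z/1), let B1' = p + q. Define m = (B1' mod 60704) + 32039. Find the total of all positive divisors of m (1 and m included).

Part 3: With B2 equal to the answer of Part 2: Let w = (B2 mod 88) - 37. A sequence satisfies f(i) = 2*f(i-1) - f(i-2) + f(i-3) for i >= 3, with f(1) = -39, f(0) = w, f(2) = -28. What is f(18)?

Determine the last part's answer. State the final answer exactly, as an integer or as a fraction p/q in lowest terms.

Part 1: total draws C(13,4) = 715; complement C(8,4) = 70; favorable 715 - 70 = 645; P = 129/143; answer 129/143
Part 2: B1 = 129/143; threaded value p + q = 272; m = 32311; 32311 = 79 * 409; sigma = (1 + 79) * (1 + 409) = 80 * 410 = 32800; answer 32800
Part 3: B2 = 32800; w = 27; f(3) = 2*(-28) - 1*(-39) + 1*(27) = 10; iterating: f(3)=10, f(4)=9, f(5)=-20, f(6)=-39, f(7)=-49, f(8)=-79, f(9)=-148, f(10)=-266, f(11)=-463, f(12)=-808, f(13)=-1419, f(14)=-2493, f(15)=-4375, f(16)=-7676, f(17)=-13470, f(18)=-23639; answer -23639

-23639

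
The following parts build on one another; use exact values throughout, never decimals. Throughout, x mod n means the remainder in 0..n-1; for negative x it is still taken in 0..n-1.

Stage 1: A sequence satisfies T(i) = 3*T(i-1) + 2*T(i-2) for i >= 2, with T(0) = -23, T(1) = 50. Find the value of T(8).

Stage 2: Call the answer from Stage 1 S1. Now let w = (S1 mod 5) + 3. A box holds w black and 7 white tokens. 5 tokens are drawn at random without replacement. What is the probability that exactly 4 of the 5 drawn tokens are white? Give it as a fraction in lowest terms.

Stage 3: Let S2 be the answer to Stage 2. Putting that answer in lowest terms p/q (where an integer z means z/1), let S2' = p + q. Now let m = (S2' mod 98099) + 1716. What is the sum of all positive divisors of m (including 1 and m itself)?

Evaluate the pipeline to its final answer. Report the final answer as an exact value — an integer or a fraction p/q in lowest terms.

Stage 1: T(2) = 3*(50) + 2*(-23) = 104; iterating: T(2)=104, T(3)=412, T(4)=1444, T(5)=5156, T(6)=18356, T(7)=65380, T(8)=232852; answer 232852
Stage 2: S1 = 232852; w = 5; total draws C(12,5) = 792; favorable C(7,4)*C(5,1) = 175; P = 175/792; answer 175/792
Stage 3: S2 = 175/792; threaded value p + q = 967; m = 2683; 2683 is prime, so its only divisors are 1 and 2683; sigma = 1 + 2683 = 2684; answer 2684

2684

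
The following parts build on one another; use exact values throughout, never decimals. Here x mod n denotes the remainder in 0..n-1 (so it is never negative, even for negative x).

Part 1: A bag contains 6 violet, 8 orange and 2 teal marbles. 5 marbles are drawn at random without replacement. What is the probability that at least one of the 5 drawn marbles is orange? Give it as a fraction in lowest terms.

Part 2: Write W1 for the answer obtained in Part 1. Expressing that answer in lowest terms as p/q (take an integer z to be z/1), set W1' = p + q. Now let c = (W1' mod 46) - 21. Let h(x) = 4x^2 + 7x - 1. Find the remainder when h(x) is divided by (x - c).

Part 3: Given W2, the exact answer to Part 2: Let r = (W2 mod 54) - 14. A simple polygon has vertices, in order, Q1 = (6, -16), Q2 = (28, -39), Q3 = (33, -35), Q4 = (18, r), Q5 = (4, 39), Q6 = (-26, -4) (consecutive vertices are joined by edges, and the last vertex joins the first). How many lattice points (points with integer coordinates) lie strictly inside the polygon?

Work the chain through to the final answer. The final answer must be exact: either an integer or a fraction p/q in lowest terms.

1946

Part 1: total draws C(16,5) = 4368; complement C(8,5) = 56; favorable 4368 - 56 = 4312; P = 77/78; answer 77/78
Part 2: W1 = 77/78; threaded value p + q = 155; c = -4; remainder = value at the root: 4*(-4)^2 + 7*(-4)^1 - 1 = (64) + (-28) + (-1) = 35; answer 35
Part 3: W2 = 35; r = 21; cross terms: (6*-39 - 28*-16)=214, (28*-35 - 33*-39)=307, (33*21 - 18*-35)=1323, (18*39 - 4*21)=618, (4*-4 - -26*39)=998, (-26*-16 - 6*-4)=440; twice the area = |3900| = 3900; area = 1950; boundary points = 1 + 1 + 1 + 2 + 1 + 4 = 10; strictly interior points = area - boundary/2 + 1 = 1946; answer 1946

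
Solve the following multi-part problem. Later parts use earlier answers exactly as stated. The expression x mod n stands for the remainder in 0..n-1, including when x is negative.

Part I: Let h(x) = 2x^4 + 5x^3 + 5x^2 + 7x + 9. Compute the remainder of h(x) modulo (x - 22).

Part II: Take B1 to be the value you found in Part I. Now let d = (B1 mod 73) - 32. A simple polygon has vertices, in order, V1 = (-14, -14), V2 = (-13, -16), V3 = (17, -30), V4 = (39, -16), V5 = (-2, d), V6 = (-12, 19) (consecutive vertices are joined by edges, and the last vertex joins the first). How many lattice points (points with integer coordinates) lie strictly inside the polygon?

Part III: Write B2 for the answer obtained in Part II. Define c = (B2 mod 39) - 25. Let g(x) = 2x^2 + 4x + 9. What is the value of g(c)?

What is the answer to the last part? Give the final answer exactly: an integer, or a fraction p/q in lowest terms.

Part I: remainder = value at the root: 2*(22)^4 + 5*(22)^3 + 5*(22)^2 + 7*(22)^1 + 9 = (468512) + (53240) + (2420) + (154) + (9) = 524335; answer 524335
Part II: B1 = 524335; d = 17; cross terms: (-14*-16 - -13*-14)=42, (-13*-30 - 17*-16)=662, (17*-16 - 39*-30)=898, (39*17 - -2*-16)=631, (-2*19 - -12*17)=166, (-12*-14 - -14*19)=434; twice the area = |2833| = 2833; area = 2833/2; boundary points = 1 + 2 + 2 + 1 + 2 + 1 = 9; strictly interior points = area - boundary/2 + 1 = 1413; answer 1413
Part III: B2 = 1413; c = -16; 2*(-16)^2 + 4*(-16)^1 + 9 = (512) + (-64) + (9) = 457; answer 457

457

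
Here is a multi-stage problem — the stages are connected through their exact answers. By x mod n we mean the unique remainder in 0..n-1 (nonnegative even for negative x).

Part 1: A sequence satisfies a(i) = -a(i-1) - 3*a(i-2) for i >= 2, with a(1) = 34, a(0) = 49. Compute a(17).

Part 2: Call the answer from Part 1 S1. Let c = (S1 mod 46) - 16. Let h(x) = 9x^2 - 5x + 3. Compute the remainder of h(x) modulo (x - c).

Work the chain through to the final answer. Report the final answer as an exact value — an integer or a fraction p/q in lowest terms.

7427

Part 1: a(2) = -1*(34) - 3*(49) = -181; iterating: a(2)=-181, a(3)=79, a(4)=464, a(5)=-701, a(6)=-691, a(7)=2794, a(8)=-721, a(9)=-7661, a(10)=9824, a(11)=13159, a(12)=-42631, a(13)=3154, a(14)=124739, a(15)=-134201, a(16)=-240016, a(17)=642619; answer 642619
Part 2: S1 = 642619; c = 29; remainder = value at the root: 9*(29)^2 - 5*(29)^1 + 3 = (7569) + (-145) + (3) = 7427; answer 7427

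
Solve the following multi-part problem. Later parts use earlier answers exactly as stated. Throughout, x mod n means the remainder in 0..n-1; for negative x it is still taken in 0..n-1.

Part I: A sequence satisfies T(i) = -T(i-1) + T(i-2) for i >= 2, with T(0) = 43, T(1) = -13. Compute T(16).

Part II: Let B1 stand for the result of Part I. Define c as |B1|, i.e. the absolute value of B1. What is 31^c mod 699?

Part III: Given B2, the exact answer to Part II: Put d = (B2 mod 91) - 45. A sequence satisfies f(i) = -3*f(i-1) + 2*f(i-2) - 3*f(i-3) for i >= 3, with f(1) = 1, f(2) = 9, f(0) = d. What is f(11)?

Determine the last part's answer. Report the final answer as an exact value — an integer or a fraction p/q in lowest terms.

2013986

Part I: T(2) = -1*(-13) + 1*(43) = 56; iterating: T(2)=56, T(3)=-69, T(4)=125, T(5)=-194, T(6)=319, T(7)=-513, T(8)=832, T(9)=-1345, T(10)=2177, T(11)=-3522, T(12)=5699, T(13)=-9221, T(14)=14920, T(15)=-24141, T(16)=39061; answer 39061
Part II: B1 = 39061; c = 39061; squarings mod 699: 31^1=31, 31^2=262, 31^4=142, 31^8=592, 31^16=265, 31^32=325, 31^64=76, 31^128=184, 31^256=304, 31^512=148, 31^1024=235, 31^2048=4, 31^4096=16, 31^8192=256, 31^16384=529, 31^32768=241; 31^39061 = 31^1 * 31^4 * 31^16 * 31^128 * 31^2048 * 31^4096 * 31^32768 = 13 (mod 699); answer 13
Part III: B2 = 13; d = -32; f(3) = -3*(9) + 2*(1) - 3*(-32) = 71; iterating: f(3)=71, f(4)=-198, f(5)=709, f(6)=-2736, f(7)=10220, f(8)=-38259, f(9)=143425, f(10)=-537453, f(11)=2013986; answer 2013986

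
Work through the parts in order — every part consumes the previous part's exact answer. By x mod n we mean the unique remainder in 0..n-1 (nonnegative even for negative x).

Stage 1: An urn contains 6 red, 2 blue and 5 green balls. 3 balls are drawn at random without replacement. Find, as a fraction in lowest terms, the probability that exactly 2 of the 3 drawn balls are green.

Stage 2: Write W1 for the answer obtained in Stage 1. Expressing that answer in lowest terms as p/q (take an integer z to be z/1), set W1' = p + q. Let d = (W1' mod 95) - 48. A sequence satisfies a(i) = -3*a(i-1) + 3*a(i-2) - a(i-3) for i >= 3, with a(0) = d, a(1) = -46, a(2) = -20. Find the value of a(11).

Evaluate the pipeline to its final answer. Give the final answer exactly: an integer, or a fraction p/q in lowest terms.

Stage 1: total draws C(13,3) = 286; favorable C(5,2)*C(8,1) = 80; P = 40/143; answer 40/143
Stage 2: W1 = 40/143; threaded value p + q = 183; d = 40; a(3) = -3*(-20) + 3*(-46) - 1*(40) = -118; iterating: a(3)=-118, a(4)=340, a(5)=-1354, a(6)=5200, a(7)=-20002, a(8)=76960, a(9)=-296086, a(10)=1139140, a(11)=-4382638; answer -4382638

-4382638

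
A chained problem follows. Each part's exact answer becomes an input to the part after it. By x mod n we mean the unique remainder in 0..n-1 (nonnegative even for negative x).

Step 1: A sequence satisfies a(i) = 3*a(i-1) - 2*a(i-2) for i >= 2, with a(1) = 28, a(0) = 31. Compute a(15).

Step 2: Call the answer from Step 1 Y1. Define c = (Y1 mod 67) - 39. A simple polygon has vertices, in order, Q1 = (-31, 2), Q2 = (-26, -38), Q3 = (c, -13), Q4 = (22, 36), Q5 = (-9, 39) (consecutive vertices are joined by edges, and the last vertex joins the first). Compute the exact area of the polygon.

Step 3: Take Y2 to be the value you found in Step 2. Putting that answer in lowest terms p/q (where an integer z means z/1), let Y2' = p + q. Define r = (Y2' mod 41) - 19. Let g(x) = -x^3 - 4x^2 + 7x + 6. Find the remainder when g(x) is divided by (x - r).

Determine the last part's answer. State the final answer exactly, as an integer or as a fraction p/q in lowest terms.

Step 1: a(2) = 3*(28) - 2*(31) = 22; iterating: a(2)=22, a(3)=10, a(4)=-14, a(5)=-62, a(6)=-158, a(7)=-350, a(8)=-734, a(9)=-1502, a(10)=-3038, a(11)=-6110, a(12)=-12254, a(13)=-24542, a(14)=-49118, a(15)=-98270; answer -98270
Step 2: Y1 = -98270; c = -20; cross terms: (-31*-38 - -26*2)=1230, (-26*-13 - -20*-38)=-422, (-20*36 - 22*-13)=-434, (22*39 - -9*36)=1182, (-9*2 - -31*39)=1191; twice the area = |2747| = 2747; area = 2747/2; answer 2747/2
Step 3: Y2 = 2747/2; threaded value p + q = 2749; r = -17; remainder = value at the root: -1*(-17)^3 - 4*(-17)^2 + 7*(-17)^1 + 6 = (4913) + (-1156) + (-119) + (6) = 3644; answer 3644

3644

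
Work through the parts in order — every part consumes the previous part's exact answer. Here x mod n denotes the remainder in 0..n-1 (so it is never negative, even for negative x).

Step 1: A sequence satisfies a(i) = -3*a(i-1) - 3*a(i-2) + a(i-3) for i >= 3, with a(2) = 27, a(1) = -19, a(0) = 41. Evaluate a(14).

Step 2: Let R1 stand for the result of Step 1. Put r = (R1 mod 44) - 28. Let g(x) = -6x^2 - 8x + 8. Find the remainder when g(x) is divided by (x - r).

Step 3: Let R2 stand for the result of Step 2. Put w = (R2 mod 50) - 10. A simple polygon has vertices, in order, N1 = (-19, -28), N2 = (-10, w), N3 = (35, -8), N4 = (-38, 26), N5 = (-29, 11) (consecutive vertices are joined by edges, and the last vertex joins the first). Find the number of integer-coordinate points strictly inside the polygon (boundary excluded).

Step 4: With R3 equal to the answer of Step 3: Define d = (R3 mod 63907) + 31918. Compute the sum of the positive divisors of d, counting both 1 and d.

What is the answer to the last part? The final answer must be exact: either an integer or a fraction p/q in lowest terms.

89466

Step 1: a(3) = -3*(27) - 3*(-19) + 1*(41) = 17; iterating: a(3)=17, a(4)=-151, a(5)=429, a(6)=-817, a(7)=1013, a(8)=-159, a(9)=-3379, a(10)=11627, a(11)=-24903, a(12)=36449, a(13)=-23011, a(14)=-65217; answer -65217
Step 2: R1 = -65217; r = 7; remainder = value at the root: -6*(7)^2 - 8*(7)^1 + 8 = (-294) + (-56) + (8) = -342; answer -342
Step 3: R2 = -342; w = -2; cross terms: (-19*-2 - -10*-28)=-242, (-10*-8 - 35*-2)=150, (35*26 - -38*-8)=606, (-38*11 - -29*26)=336, (-29*-28 - -19*11)=1021; twice the area = |1871| = 1871; area = 1871/2; boundary points = 1 + 3 + 1 + 3 + 1 = 9; strictly interior points = area - boundary/2 + 1 = 932; answer 932
Step 4: R3 = 932; d = 32850; 32850 = 2 * 3^2 * 5^2 * 73; sigma = (1 + 2) * (1 + 3 + 9) * (1 + 5 + 25) * (1 + 73) = 3 * 13 * 31 * 74 = 89466; answer 89466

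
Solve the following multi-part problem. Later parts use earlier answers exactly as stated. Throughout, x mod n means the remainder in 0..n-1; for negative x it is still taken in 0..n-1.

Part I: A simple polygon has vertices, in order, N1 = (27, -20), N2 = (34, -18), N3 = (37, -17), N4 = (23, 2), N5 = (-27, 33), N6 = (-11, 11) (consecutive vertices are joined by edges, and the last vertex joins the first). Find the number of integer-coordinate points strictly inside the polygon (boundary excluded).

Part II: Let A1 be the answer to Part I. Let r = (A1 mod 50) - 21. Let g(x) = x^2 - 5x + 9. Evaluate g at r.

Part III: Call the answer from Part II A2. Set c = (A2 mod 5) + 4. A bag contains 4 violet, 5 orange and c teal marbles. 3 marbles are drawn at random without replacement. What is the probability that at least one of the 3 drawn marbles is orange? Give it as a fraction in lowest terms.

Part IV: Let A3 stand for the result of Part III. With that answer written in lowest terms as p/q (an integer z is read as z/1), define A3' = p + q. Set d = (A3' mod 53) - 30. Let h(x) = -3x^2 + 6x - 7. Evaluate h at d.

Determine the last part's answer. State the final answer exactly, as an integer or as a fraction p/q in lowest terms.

-679

Part I: cross terms: (27*-18 - 34*-20)=194, (34*-17 - 37*-18)=88, (37*2 - 23*-17)=465, (23*33 - -27*2)=813, (-27*11 - -11*33)=66, (-11*-20 - 27*11)=-77; twice the area = |1549| = 1549; area = 1549/2; boundary points = 1 + 1 + 1 + 1 + 2 + 1 = 7; strictly interior points = area - boundary/2 + 1 = 772; answer 772
Part II: A1 = 772; r = 1; 1*(1)^2 - 5*(1)^1 + 9 = (1) + (-5) + (9) = 5; answer 5
Part III: A2 = 5; c = 4; total draws C(13,3) = 286; complement C(8,3) = 56; favorable 286 - 56 = 230; P = 115/143; answer 115/143
Part IV: A3 = 115/143; threaded value p + q = 258; d = 16; -3*(16)^2 + 6*(16)^1 - 7 = (-768) + (96) + (-7) = -679; answer -679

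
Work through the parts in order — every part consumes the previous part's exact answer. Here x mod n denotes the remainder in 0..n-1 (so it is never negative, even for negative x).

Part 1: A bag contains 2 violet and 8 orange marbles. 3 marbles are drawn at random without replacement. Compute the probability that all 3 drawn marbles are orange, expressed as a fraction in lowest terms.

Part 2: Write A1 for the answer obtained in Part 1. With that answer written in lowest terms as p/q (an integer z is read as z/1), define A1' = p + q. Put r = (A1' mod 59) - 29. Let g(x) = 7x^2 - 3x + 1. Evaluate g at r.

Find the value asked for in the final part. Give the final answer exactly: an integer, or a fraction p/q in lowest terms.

365

Part 1: total draws C(10,3) = 120; favorable C(8,3) = 56; P = 7/15; answer 7/15
Part 2: A1 = 7/15; threaded value p + q = 22; r = -7; 7*(-7)^2 - 3*(-7)^1 + 1 = (343) + (21) + (1) = 365; answer 365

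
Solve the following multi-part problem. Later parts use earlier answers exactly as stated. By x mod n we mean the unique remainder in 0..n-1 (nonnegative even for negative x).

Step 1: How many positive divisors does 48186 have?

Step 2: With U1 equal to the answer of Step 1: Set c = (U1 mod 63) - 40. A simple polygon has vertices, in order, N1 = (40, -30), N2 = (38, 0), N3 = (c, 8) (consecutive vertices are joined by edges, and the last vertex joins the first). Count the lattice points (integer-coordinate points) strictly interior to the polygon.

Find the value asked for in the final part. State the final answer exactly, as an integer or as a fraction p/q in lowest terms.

980

Step 1: 48186 = 2 * 3^2 * 2677; number of divisors = (1+1) * (2+1) * (1+1) = 12; answer 12
Step 2: U1 = 12; c = -28; cross terms: (40*0 - 38*-30)=1140, (38*8 - -28*0)=304, (-28*-30 - 40*8)=520; twice the area = |1964| = 1964; area = 982; boundary points = 2 + 2 + 2 = 6; strictly interior points = area - boundary/2 + 1 = 980; answer 980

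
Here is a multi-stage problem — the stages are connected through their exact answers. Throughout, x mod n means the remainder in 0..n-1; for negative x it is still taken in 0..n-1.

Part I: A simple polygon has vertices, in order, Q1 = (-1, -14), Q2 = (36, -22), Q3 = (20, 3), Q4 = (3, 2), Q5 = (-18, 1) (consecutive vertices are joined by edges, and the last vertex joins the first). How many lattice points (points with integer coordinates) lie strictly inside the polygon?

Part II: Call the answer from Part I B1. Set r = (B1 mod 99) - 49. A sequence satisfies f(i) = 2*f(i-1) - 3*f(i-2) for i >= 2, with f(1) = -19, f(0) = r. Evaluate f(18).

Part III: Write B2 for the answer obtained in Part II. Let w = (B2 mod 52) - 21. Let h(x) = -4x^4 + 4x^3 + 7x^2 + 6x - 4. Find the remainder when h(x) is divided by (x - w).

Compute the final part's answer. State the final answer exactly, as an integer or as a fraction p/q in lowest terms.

-88924

Part I: cross terms: (-1*-22 - 36*-14)=526, (36*3 - 20*-22)=548, (20*2 - 3*3)=31, (3*1 - -18*2)=39, (-18*-14 - -1*1)=253; twice the area = |1397| = 1397; area = 1397/2; boundary points = 1 + 1 + 1 + 1 + 1 = 5; strictly interior points = area - boundary/2 + 1 = 697; answer 697
Part II: B1 = 697; r = -45; f(2) = 2*(-19) - 3*(-45) = 97; iterating: f(2)=97, f(3)=251, f(4)=211, f(5)=-331, f(6)=-1295, f(7)=-1597, f(8)=691, f(9)=6173, f(10)=10273, f(11)=2027, f(12)=-26765, f(13)=-59611, f(14)=-38927, f(15)=100979, f(16)=318739, f(17)=334541, f(18)=-287135; answer -287135
Part III: B2 = -287135; w = -12; remainder = value at the root: -4*(-12)^4 + 4*(-12)^3 + 7*(-12)^2 + 6*(-12)^1 - 4 = (-82944) + (-6912) + (1008) + (-72) + (-4) = -88924; answer -88924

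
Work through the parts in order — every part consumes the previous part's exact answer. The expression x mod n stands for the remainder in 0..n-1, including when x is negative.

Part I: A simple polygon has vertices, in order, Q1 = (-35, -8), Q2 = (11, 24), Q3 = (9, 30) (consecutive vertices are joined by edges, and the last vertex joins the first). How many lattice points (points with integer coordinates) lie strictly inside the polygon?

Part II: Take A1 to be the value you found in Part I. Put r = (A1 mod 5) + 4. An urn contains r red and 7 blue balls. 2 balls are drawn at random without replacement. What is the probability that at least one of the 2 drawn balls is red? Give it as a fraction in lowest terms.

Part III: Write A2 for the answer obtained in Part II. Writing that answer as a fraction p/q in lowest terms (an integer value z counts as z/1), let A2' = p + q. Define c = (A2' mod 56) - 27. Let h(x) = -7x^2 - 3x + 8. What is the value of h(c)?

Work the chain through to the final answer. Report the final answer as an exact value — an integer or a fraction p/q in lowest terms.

-92

Part I: cross terms: (-35*24 - 11*-8)=-752, (11*30 - 9*24)=114, (9*-8 - -35*30)=978; twice the area = |340| = 340; area = 170; boundary points = 2 + 2 + 2 = 6; strictly interior points = area - boundary/2 + 1 = 168; answer 168
Part II: A1 = 168; r = 7; total draws C(14,2) = 91; complement C(7,2) = 21; favorable 91 - 21 = 70; P = 10/13; answer 10/13
Part III: A2 = 10/13; threaded value p + q = 23; c = -4; -7*(-4)^2 - 3*(-4)^1 + 8 = (-112) + (12) + (8) = -92; answer -92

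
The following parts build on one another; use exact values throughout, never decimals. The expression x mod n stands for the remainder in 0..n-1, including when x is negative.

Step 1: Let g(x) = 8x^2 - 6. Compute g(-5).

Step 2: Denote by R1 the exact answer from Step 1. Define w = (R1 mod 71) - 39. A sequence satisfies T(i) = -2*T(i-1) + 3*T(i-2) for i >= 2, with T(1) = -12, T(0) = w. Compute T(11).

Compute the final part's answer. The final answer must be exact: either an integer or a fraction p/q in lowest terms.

Step 1: 8*(-5)^2 - 6 = (200) + (-6) = 194; answer 194
Step 2: R1 = 194; w = 13; T(2) = -2*(-12) + 3*(13) = 63; iterating: T(2)=63, T(3)=-162, T(4)=513, T(5)=-1512, T(6)=4563, T(7)=-13662, T(8)=41013, T(9)=-123012, T(10)=369063, T(11)=-1107162; answer -1107162

-1107162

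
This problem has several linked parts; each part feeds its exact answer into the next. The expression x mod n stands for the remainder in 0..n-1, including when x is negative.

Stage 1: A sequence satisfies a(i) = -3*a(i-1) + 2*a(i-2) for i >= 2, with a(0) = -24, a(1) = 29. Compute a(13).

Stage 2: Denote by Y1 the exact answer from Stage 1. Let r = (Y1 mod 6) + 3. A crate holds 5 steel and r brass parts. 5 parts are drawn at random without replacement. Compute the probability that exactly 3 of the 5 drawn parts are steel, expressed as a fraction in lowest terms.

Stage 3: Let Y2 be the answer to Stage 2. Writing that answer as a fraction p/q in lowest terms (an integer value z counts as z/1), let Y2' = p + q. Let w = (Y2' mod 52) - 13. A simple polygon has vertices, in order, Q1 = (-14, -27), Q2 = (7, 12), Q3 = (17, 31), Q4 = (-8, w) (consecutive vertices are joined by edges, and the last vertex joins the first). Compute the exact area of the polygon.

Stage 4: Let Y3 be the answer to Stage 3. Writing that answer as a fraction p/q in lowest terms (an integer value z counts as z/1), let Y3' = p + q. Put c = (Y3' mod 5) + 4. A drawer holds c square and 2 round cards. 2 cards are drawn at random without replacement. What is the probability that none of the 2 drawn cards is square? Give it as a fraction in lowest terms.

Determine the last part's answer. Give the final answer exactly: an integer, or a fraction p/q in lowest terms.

Stage 1: a(2) = -3*(29) + 2*(-24) = -135; iterating: a(2)=-135, a(3)=463, a(4)=-1659, a(5)=5903, a(6)=-21027, a(7)=74887, a(8)=-266715, a(9)=949919, a(10)=-3383187, a(11)=12049399, a(12)=-42914571, a(13)=152842511; answer 152842511
Stage 2: Y1 = 152842511; r = 8; total draws C(13,5) = 1287; favorable C(5,3)*C(8,2) = 280; P = 280/1287; answer 280/1287
Stage 3: Y2 = 280/1287; threaded value p + q = 1567; w = -6; cross terms: (-14*12 - 7*-27)=21, (7*31 - 17*12)=13, (17*-6 - -8*31)=146, (-8*-27 - -14*-6)=132; twice the area = |312| = 312; area = 156; answer 156
Stage 4: Y3 = 156; threaded value p + q = 157; c = 6; total draws C(8,2) = 28; favorable C(2,2) = 1; P = 1/28; answer 1/28

1/28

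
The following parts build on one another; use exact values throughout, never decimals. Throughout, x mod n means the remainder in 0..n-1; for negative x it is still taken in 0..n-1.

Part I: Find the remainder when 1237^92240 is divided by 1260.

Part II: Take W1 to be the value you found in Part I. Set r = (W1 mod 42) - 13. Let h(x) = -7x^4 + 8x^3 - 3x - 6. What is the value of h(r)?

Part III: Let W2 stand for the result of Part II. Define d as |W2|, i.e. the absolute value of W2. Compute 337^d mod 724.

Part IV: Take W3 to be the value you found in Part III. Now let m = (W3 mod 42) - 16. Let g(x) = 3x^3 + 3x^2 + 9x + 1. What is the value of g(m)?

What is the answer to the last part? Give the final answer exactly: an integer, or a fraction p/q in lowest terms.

-9584

Part I: squarings mod 1260: 1237^1=1237, 1237^2=529, 1237^4=121, 1237^8=781, 1237^16=121, 1237^32=781, 1237^64=121, 1237^128=781, 1237^256=121, 1237^512=781, 1237^1024=121, 1237^2048=781, 1237^4096=121, 1237^8192=781, 1237^16384=121, 1237^32768=781, 1237^65536=121; 1237^92240 = 1237^16 * 1237^64 * 1237^2048 * 1237^8192 * 1237^16384 * 1237^65536 = 781 (mod 1260); answer 781
Part II: W1 = 781; r = 12; -7*(12)^4 + 8*(12)^3 - 3*(12)^1 - 6 = (-145152) + (13824) + (-36) + (-6) = -131370; answer -131370
Part III: W2 = -131370; d = 131370; squarings mod 724: 337^1=337, 337^2=625, 337^4=389, 337^8=5, 337^16=25, 337^32=625, 337^64=389, 337^128=5, 337^256=25, 337^512=625, 337^1024=389, 337^2048=5, 337^4096=25, 337^8192=625, 337^16384=389, 337^32768=5, 337^65536=25, 337^131072=625; 337^131370 = 337^2 * 337^8 * 337^32 * 337^256 * 337^131072 = 1 (mod 724); answer 1
Part IV: W3 = 1; m = -15; 3*(-15)^3 + 3*(-15)^2 + 9*(-15)^1 + 1 = (-10125) + (675) + (-135) + (1) = -9584; answer -9584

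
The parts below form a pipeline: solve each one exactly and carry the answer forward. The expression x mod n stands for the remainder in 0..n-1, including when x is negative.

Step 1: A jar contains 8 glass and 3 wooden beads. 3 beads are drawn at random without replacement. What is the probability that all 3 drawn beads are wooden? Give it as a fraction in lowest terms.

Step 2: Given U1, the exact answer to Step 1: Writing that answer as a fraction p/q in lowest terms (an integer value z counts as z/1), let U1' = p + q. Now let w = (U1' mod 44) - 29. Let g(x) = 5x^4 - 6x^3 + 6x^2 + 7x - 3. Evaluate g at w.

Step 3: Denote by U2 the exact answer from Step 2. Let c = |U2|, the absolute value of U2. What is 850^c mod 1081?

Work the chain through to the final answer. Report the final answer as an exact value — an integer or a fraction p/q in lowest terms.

68

Step 1: total draws C(11,3) = 165; favorable C(3,3) = 1; P = 1/165; answer 1/165
Step 2: U1 = 1/165; threaded value p + q = 166; w = 5; 5*(5)^4 - 6*(5)^3 + 6*(5)^2 + 7*(5)^1 - 3 = (3125) + (-750) + (150) + (35) + (-3) = 2557; answer 2557
Step 3: U2 = 2557; c = 2557; squarings mod 1081: 850^1=850, 850^2=392, 850^4=162, 850^8=300, 850^16=277, 850^32=1059, 850^64=484, 850^128=760, 850^256=346, 850^512=806, 850^1024=1036, 850^2048=944; 850^2557 = 850^1 * 850^4 * 850^8 * 850^16 * 850^32 * 850^64 * 850^128 * 850^256 * 850^2048 = 68 (mod 1081); answer 68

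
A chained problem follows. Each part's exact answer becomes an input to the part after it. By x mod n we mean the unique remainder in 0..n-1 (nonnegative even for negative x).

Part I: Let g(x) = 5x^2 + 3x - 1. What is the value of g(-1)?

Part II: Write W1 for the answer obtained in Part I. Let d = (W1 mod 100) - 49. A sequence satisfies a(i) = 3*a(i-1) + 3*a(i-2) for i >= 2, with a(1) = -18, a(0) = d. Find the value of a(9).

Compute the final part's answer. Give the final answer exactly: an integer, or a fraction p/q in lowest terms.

-1977048

Part I: 5*(-1)^2 + 3*(-1)^1 - 1 = (5) + (-3) + (-1) = 1; answer 1
Part II: W1 = 1; d = -48; a(2) = 3*(-18) + 3*(-48) = -198; iterating: a(2)=-198, a(3)=-648, a(4)=-2538, a(5)=-9558, a(6)=-36288, a(7)=-137538, a(8)=-521478, a(9)=-1977048; answer -1977048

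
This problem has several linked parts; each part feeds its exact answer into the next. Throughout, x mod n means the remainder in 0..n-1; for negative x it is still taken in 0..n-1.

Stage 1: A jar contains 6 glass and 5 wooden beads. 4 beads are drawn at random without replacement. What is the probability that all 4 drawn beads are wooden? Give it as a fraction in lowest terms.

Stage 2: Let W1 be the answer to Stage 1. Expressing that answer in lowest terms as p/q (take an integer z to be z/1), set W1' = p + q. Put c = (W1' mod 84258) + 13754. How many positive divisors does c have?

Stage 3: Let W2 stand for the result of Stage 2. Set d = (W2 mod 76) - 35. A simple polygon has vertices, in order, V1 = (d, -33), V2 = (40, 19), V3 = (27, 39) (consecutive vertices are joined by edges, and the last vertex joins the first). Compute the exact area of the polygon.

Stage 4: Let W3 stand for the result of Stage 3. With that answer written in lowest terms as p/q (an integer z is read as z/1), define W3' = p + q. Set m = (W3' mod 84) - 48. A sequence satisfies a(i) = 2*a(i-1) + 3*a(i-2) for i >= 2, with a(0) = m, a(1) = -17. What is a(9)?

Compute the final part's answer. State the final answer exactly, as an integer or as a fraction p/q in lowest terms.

-314897

Stage 1: total draws C(11,4) = 330; favorable C(5,4) = 5; P = 1/66; answer 1/66
Stage 2: W1 = 1/66; threaded value p + q = 67; c = 13821; 13821 = 3 * 17 * 271; number of divisors = (1+1) * (1+1) * (1+1) = 8; answer 8
Stage 3: W2 = 8; d = -27; cross terms: (-27*19 - 40*-33)=807, (40*39 - 27*19)=1047, (27*-33 - -27*39)=162; twice the area = |2016| = 2016; area = 1008; answer 1008
Stage 4: W3 = 1008; threaded value p + q = 1009; m = -47; a(2) = 2*(-17) + 3*(-47) = -175; iterating: a(2)=-175, a(3)=-401, a(4)=-1327, a(5)=-3857, a(6)=-11695, a(7)=-34961, a(8)=-105007, a(9)=-314897; answer -314897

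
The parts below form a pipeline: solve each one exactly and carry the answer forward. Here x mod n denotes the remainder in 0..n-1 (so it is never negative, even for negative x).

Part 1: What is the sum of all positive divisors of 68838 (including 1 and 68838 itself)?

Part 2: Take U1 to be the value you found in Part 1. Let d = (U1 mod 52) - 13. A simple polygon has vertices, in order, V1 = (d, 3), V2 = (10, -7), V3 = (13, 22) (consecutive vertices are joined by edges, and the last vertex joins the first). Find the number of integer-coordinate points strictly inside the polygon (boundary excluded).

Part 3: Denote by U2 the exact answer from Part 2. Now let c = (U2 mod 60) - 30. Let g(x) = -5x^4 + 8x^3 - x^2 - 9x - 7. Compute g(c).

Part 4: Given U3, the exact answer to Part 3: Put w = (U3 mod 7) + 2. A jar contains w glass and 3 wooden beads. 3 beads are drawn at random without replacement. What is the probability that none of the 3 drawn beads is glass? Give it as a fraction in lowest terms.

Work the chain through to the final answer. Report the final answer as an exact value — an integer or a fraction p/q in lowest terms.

Part 1: 68838 = 2 * 3 * 7 * 11 * 149; sigma = (1 + 2) * (1 + 3) * (1 + 7) * (1 + 11) * (1 + 149) = 3 * 4 * 8 * 12 * 150 = 172800; answer 172800
Part 2: U1 = 172800; d = -9; cross terms: (-9*-7 - 10*3)=33, (10*22 - 13*-7)=311, (13*3 - -9*22)=237; twice the area = |581| = 581; area = 581/2; boundary points = 1 + 1 + 1 = 3; strictly interior points = area - boundary/2 + 1 = 290; answer 290
Part 3: U2 = 290; c = 20; -5*(20)^4 + 8*(20)^3 - 1*(20)^2 - 9*(20)^1 - 7 = (-800000) + (64000) + (-400) + (-180) + (-7) = -736587; answer -736587
Part 4: U3 = -736587; w = 4; total draws C(7,3) = 35; favorable C(3,3) = 1; P = 1/35; answer 1/35

1/35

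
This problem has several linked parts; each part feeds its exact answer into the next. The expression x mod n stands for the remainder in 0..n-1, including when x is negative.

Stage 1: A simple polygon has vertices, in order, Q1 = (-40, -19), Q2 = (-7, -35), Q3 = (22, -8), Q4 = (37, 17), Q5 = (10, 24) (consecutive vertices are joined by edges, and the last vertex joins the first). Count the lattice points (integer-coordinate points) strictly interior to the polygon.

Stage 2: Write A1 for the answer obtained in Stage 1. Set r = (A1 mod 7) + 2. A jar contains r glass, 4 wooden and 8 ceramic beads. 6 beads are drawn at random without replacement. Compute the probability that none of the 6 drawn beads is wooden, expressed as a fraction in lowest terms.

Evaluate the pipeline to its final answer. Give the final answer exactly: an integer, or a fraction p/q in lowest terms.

6/65

Stage 1: cross terms: (-40*-35 - -7*-19)=1267, (-7*-8 - 22*-35)=826, (22*17 - 37*-8)=670, (37*24 - 10*17)=718, (10*-19 - -40*24)=770; twice the area = |4251| = 4251; area = 4251/2; boundary points = 1 + 1 + 5 + 1 + 1 = 9; strictly interior points = area - boundary/2 + 1 = 2122; answer 2122
Stage 2: A1 = 2122; r = 3; total draws C(15,6) = 5005; favorable C(11,6) = 462; P = 6/65; answer 6/65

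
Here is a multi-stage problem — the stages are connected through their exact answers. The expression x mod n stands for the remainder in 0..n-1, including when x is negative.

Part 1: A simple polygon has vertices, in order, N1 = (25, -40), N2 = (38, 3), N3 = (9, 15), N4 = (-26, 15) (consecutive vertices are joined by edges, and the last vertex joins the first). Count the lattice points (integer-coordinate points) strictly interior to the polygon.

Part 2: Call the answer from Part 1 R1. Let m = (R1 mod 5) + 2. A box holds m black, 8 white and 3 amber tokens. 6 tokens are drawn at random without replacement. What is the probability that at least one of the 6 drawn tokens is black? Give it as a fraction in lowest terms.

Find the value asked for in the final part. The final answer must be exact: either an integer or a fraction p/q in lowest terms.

Part 1: cross terms: (25*3 - 38*-40)=1595, (38*15 - 9*3)=543, (9*15 - -26*15)=525, (-26*-40 - 25*15)=665; twice the area = |3328| = 3328; area = 1664; boundary points = 1 + 1 + 35 + 1 = 38; strictly interior points = area - boundary/2 + 1 = 1646; answer 1646
Part 2: R1 = 1646; m = 3; total draws C(14,6) = 3003; complement C(11,6) = 462; favorable 3003 - 462 = 2541; P = 11/13; answer 11/13

11/13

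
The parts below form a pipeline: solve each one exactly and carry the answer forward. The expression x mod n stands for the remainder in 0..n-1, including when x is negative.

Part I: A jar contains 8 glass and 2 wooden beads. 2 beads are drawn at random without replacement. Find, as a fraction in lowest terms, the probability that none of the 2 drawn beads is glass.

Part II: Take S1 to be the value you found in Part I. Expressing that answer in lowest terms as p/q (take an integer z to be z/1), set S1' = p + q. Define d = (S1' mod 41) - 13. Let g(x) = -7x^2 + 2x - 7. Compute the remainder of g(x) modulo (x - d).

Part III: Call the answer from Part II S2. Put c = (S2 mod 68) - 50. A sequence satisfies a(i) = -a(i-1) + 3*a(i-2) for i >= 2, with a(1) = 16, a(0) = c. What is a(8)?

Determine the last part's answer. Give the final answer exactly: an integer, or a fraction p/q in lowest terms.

Part I: total draws C(10,2) = 45; favorable C(2,2) = 1; P = 1/45; answer 1/45
Part II: S1 = 1/45; threaded value p + q = 46; d = -8; remainder = value at the root: -7*(-8)^2 + 2*(-8)^1 - 7 = (-448) + (-16) + (-7) = -471; answer -471
Part III: S2 = -471; c = -45; a(2) = -1*(16) + 3*(-45) = -151; iterating: a(2)=-151, a(3)=199, a(4)=-652, a(5)=1249, a(6)=-3205, a(7)=6952, a(8)=-16567; answer -16567

-16567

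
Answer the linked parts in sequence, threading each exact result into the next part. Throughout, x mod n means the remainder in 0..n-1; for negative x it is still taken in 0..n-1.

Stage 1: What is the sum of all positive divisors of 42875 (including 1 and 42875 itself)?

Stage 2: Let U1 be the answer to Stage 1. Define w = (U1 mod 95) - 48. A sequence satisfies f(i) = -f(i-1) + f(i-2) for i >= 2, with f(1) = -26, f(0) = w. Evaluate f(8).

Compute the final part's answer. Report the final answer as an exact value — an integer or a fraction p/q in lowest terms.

Stage 1: 42875 = 5^3 * 7^3; sigma = (1 + 5 + 25 + 125) * (1 + 7 + 49 + 343) = 156 * 400 = 62400; answer 62400
Stage 2: U1 = 62400; w = 32; f(2) = -1*(-26) + 1*(32) = 58; iterating: f(2)=58, f(3)=-84, f(4)=142, f(5)=-226, f(6)=368, f(7)=-594, f(8)=962; answer 962

962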